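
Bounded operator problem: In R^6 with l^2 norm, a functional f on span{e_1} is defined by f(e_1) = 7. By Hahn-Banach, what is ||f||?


The norm of f is given by ||f|| = sup_{||x||=1} |f(x)|.
On span{e_1}, ||e_1|| = 1, so ||f|| = |f(e_1)| / ||e_1||
= |7| / 1 = 7.0000

7.0000


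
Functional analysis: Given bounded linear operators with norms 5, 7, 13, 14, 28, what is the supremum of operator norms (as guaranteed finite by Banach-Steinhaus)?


By the Uniform Boundedness Principle, the supremum of norms is finite.
sup_k ||T_k|| = max(5, 7, 13, 14, 28) = 28

28


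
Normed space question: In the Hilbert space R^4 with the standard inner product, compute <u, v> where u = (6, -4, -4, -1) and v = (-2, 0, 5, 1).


Computing the standard inner product <u, v> = sum u_i * v_i
= 6*-2 + -4*0 + -4*5 + -1*1
= -12 + 0 + -20 + -1
= -33

-33


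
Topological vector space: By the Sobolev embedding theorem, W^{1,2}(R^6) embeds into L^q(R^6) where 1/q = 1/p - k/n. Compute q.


Using the Sobolev embedding formula: 1/q = 1/p - k/n
1/q = 1/2 - 1/6 = 1/3
q = 1/(1/3) = 3

3.0000


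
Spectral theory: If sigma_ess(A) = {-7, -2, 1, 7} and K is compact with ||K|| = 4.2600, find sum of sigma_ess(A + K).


By Weyl's theorem, the essential spectrum is invariant under compact perturbations.
sigma_ess(A + K) = sigma_ess(A) = {-7, -2, 1, 7}
Sum = -7 + -2 + 1 + 7 = -1

-1


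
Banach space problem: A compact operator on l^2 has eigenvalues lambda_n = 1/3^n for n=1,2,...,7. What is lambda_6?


The eigenvalue formula gives lambda_6 = 1/3^6
= 1/729
= 0.0014

0.0014


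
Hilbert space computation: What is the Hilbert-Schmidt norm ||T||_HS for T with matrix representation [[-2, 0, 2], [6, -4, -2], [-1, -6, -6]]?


The Hilbert-Schmidt norm is sqrt(sum of squares of all entries).
Sum of squares = (-2)^2 + 0^2 + 2^2 + 6^2 + (-4)^2 + (-2)^2 + (-1)^2 + (-6)^2 + (-6)^2
= 4 + 0 + 4 + 36 + 16 + 4 + 1 + 36 + 36 = 137
||T||_HS = sqrt(137) = 11.7047

11.7047


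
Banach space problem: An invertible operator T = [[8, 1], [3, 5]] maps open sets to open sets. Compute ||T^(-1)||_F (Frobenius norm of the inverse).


det(T) = 8*5 - 1*3 = 37
T^(-1) = (1/37) * [[5, -1], [-3, 8]] = [[0.1351, -0.0270], [-0.0811, 0.2162]]
||T^(-1)||_F^2 = 0.1351^2 + (-0.0270)^2 + (-0.0811)^2 + 0.2162^2 = 0.0723
||T^(-1)||_F = sqrt(0.0723) = 0.2689

0.2689


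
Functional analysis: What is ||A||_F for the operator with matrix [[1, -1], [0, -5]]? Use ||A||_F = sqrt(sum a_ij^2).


||A||_F^2 = sum a_ij^2
= 1^2 + (-1)^2 + 0^2 + (-5)^2
= 1 + 1 + 0 + 25 = 27
||A||_F = sqrt(27) = 5.1962

5.1962


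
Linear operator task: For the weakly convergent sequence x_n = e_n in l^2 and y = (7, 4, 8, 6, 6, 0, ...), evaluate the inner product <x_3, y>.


x_3 = e_3 is the standard basis vector with 1 in position 3.
<x_3, y> = y_3 = 8
As n -> infinity, <x_n, y> -> 0, confirming weak convergence of (x_n) to 0.

8


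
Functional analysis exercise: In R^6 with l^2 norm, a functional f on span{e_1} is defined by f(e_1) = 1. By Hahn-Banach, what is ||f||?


The norm of f is given by ||f|| = sup_{||x||=1} |f(x)|.
On span{e_1}, ||e_1|| = 1, so ||f|| = |f(e_1)| / ||e_1||
= |1| / 1 = 1.0000

1.0000


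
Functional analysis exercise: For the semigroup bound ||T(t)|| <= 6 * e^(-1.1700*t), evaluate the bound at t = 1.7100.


||T(1.7100)|| <= 6 * exp(-1.1700 * 1.7100)
= 6 * exp(-2.0007)
= 6 * 0.1352
= 0.8114

0.8114


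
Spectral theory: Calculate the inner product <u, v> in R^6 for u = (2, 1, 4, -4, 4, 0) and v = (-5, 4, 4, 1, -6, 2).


Computing the standard inner product <u, v> = sum u_i * v_i
= 2*-5 + 1*4 + 4*4 + -4*1 + 4*-6 + 0*2
= -10 + 4 + 16 + -4 + -24 + 0
= -18

-18


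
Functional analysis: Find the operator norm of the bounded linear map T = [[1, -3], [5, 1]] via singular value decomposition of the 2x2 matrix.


A^T A = [[26, 2], [2, 10]]
trace(A^T A) = 36, det(A^T A) = 256
discriminant = 36^2 - 4*256 = 272
Largest eigenvalue of A^T A = (trace + sqrt(disc))/2 = 26.2462
||T|| = sqrt(26.2462) = 5.1231

5.1231


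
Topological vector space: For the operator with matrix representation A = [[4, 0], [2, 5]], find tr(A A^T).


trace(A * A^T) = sum of squares of all entries
= 4^2 + 0^2 + 2^2 + 5^2
= 16 + 0 + 4 + 25
= 45

45


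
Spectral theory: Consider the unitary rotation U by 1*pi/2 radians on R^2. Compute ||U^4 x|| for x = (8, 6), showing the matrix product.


U is a rotation by theta = 1*pi/2
U^4 = rotation by 4*theta = 4*pi/2 = 0*pi/2 (mod 2*pi)
cos(0*pi/2) = 1.0000, sin(0*pi/2) = 0.0000
U^4 x = (1.0000 * 8 - 0.0000 * 6, 0.0000 * 8 + 1.0000 * 6)
= (8.0000, 6.0000)
||U^4 x|| = sqrt(8.0000^2 + 6.0000^2) = sqrt(100.0000) = 10.0000

10.0000


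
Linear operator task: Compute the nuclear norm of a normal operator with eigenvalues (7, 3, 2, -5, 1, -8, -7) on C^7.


For a normal operator, singular values equal |eigenvalues|.
Trace norm = sum |lambda_i| = 7 + 3 + 2 + 5 + 1 + 8 + 7
= 33

33


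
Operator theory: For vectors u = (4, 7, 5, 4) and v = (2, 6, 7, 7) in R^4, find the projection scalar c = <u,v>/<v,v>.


Computing <u,v> = 4*2 + 7*6 + 5*7 + 4*7 = 113
Computing <v,v> = 2^2 + 6^2 + 7^2 + 7^2 = 138
Projection coefficient = 113/138 = 0.8188

0.8188


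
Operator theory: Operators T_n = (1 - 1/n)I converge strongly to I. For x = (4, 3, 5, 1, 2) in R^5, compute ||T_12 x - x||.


T_12 x - x = (1 - 1/12)x - x = -x/12
||x|| = sqrt(55) = 7.4162
||T_12 x - x|| = ||x||/12 = 7.4162/12 = 0.6180

0.6180


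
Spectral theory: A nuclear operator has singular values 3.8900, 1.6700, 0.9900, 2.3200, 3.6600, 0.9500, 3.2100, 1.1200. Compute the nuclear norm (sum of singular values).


The nuclear norm is the sum of all singular values.
||T||_1 = 3.8900 + 1.6700 + 0.9900 + 2.3200 + 3.6600 + 0.9500 + 3.2100 + 1.1200
= 17.8100

17.8100


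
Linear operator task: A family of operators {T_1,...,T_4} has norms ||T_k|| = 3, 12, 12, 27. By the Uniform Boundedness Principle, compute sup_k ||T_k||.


By the Uniform Boundedness Principle, the supremum of norms is finite.
sup_k ||T_k|| = max(3, 12, 12, 27) = 27

27


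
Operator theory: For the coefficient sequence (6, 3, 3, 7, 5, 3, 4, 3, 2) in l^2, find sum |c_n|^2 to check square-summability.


sum |c_n|^2 = 6^2 + 3^2 + 3^2 + 7^2 + 5^2 + 3^2 + 4^2 + 3^2 + 2^2
= 36 + 9 + 9 + 49 + 25 + 9 + 16 + 9 + 4
= 166

166


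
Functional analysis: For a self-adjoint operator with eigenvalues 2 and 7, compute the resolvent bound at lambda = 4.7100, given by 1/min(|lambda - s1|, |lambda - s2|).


dist(4.7100, {2, 7}) = min(|4.7100 - 2|, |4.7100 - 7|)
= min(2.7100, 2.2900) = 2.2900
Resolvent bound = 1/2.2900 = 0.4367

0.4367


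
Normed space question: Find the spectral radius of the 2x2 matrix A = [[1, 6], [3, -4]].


For a 2x2 matrix, eigenvalues satisfy lambda^2 - (trace)*lambda + det = 0
trace = 1 + -4 = -3
det = 1*-4 - 6*3 = -22
discriminant = (-3)^2 - 4*(-22) = 97
spectral radius = max |eigenvalue| = 6.4244

6.4244


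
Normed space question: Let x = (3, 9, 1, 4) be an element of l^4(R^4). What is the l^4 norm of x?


The l^4 norm = (sum |x_i|^4)^(1/4)
Sum of 4th powers = 81 + 6561 + 1 + 256 = 6899
||x||_4 = (6899)^(1/4) = 9.1137

9.1137


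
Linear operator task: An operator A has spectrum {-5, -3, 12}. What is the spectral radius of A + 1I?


Spectrum of A + 1I = {-4, -2, 13}
Spectral radius = max |lambda| over the shifted spectrum
= max(4, 2, 13) = 13

13


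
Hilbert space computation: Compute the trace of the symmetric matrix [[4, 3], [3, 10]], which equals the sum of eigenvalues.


For a self-adjoint (symmetric) matrix, the eigenvalues are real.
The sum of eigenvalues equals the trace of the matrix.
trace = 4 + 10 = 14

14


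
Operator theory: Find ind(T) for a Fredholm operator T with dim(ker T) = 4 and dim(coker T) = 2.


The Fredholm index is defined as ind(T) = dim(ker T) - dim(coker T)
= 4 - 2
= 2

2


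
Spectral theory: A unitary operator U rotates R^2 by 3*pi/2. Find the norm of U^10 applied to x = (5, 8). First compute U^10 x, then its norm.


U is a rotation by theta = 3*pi/2
U^10 = rotation by 10*theta = 30*pi/2 = 2*pi/2 (mod 2*pi)
cos(2*pi/2) = -1.0000, sin(2*pi/2) = 0.0000
U^10 x = (-1.0000 * 5 - 0.0000 * 8, 0.0000 * 5 + -1.0000 * 8)
= (-5.0000, -8.0000)
||U^10 x|| = sqrt((-5.0000)^2 + (-8.0000)^2) = sqrt(89.0000) = 9.4340

9.4340


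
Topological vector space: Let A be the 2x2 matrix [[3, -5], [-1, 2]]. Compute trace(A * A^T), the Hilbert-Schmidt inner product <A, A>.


trace(A * A^T) = sum of squares of all entries
= 3^2 + (-5)^2 + (-1)^2 + 2^2
= 9 + 25 + 1 + 4
= 39

39


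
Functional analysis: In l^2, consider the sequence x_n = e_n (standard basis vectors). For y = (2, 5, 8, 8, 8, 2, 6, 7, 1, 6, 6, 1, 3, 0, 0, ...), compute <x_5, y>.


x_5 = e_5 is the standard basis vector with 1 in position 5.
<x_5, y> = y_5 = 8
As n -> infinity, <x_n, y> -> 0, confirming weak convergence of (x_n) to 0.

8


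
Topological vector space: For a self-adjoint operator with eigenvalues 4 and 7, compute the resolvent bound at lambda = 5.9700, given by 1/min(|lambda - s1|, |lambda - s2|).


dist(5.9700, {4, 7}) = min(|5.9700 - 4|, |5.9700 - 7|)
= min(1.9700, 1.0300) = 1.0300
Resolvent bound = 1/1.0300 = 0.9709

0.9709


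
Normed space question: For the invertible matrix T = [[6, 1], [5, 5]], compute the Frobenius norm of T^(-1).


det(T) = 6*5 - 1*5 = 25
T^(-1) = (1/25) * [[5, -1], [-5, 6]] = [[0.2000, -0.0400], [-0.2000, 0.2400]]
||T^(-1)||_F^2 = 0.2000^2 + (-0.0400)^2 + (-0.2000)^2 + 0.2400^2 = 0.1392
||T^(-1)||_F = sqrt(0.1392) = 0.3731

0.3731


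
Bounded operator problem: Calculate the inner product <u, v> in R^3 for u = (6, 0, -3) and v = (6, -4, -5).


Computing the standard inner product <u, v> = sum u_i * v_i
= 6*6 + 0*-4 + -3*-5
= 36 + 0 + 15
= 51

51


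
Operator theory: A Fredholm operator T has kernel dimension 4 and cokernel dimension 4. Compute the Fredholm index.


The Fredholm index is defined as ind(T) = dim(ker T) - dim(coker T)
= 4 - 4
= 0

0


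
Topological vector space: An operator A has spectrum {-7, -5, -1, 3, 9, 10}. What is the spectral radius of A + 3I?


Spectrum of A + 3I = {-4, -2, 2, 6, 12, 13}
Spectral radius = max |lambda| over the shifted spectrum
= max(4, 2, 2, 6, 12, 13) = 13

13


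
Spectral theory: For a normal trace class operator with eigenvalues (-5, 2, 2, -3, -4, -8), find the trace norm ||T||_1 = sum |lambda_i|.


For a normal operator, singular values equal |eigenvalues|.
Trace norm = sum |lambda_i| = 5 + 2 + 2 + 3 + 4 + 8
= 24

24


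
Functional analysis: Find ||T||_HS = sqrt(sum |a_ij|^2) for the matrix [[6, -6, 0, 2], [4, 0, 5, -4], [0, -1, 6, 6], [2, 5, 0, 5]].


The Hilbert-Schmidt norm is sqrt(sum of squares of all entries).
Sum of squares = 6^2 + (-6)^2 + 0^2 + 2^2 + 4^2 + 0^2 + 5^2 + (-4)^2 + 0^2 + (-1)^2 + 6^2 + 6^2 + 2^2 + 5^2 + 0^2 + 5^2
= 36 + 36 + 0 + 4 + 16 + 0 + 25 + 16 + 0 + 1 + 36 + 36 + 4 + 25 + 0 + 25 = 260
||T||_HS = sqrt(260) = 16.1245

16.1245


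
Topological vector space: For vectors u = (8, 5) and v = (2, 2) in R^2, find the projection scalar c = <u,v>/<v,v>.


Computing <u,v> = 8*2 + 5*2 = 26
Computing <v,v> = 2^2 + 2^2 = 8
Projection coefficient = 26/8 = 3.2500

3.2500


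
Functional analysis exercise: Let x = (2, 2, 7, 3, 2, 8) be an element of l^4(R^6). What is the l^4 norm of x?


The l^4 norm = (sum |x_i|^4)^(1/4)
Sum of 4th powers = 16 + 16 + 2401 + 81 + 16 + 4096 = 6626
||x||_4 = (6626)^(1/4) = 9.0222

9.0222


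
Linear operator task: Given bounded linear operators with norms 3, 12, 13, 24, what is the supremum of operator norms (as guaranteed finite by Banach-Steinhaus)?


By the Uniform Boundedness Principle, the supremum of norms is finite.
sup_k ||T_k|| = max(3, 12, 13, 24) = 24

24


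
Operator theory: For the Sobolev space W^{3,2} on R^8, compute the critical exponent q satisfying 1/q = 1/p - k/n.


Using the Sobolev embedding formula: 1/q = 1/p - k/n
1/q = 1/2 - 3/8 = 1/8
q = 1/(1/8) = 8

8.0000


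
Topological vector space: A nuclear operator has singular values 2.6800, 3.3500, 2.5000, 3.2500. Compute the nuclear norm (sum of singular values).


The nuclear norm is the sum of all singular values.
||T||_1 = 2.6800 + 3.3500 + 2.5000 + 3.2500
= 11.7800

11.7800


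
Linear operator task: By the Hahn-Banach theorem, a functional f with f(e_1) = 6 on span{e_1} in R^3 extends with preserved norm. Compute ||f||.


The norm of f is given by ||f|| = sup_{||x||=1} |f(x)|.
On span{e_1}, ||e_1|| = 1, so ||f|| = |f(e_1)| / ||e_1||
= |6| / 1 = 6.0000

6.0000


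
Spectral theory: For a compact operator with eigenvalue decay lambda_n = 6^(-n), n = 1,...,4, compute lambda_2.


The eigenvalue formula gives lambda_2 = 1/6^2
= 1/36
= 0.0278

0.0278


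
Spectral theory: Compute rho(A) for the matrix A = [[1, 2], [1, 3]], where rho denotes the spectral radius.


For a 2x2 matrix, eigenvalues satisfy lambda^2 - (trace)*lambda + det = 0
trace = 1 + 3 = 4
det = 1*3 - 2*1 = 1
discriminant = 4^2 - 4*(1) = 12
spectral radius = max |eigenvalue| = 3.7321

3.7321


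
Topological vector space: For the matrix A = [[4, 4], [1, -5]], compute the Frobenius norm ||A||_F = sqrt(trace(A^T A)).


||A||_F^2 = sum a_ij^2
= 4^2 + 4^2 + 1^2 + (-5)^2
= 16 + 16 + 1 + 25 = 58
||A||_F = sqrt(58) = 7.6158

7.6158


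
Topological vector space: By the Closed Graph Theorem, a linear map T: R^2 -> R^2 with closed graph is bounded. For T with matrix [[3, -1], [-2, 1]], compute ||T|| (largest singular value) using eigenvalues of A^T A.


A^T A = [[13, -5], [-5, 2]]
trace(A^T A) = 15, det(A^T A) = 1
discriminant = 15^2 - 4*1 = 221
Largest eigenvalue of A^T A = (trace + sqrt(disc))/2 = 14.9330
||T|| = sqrt(14.9330) = 3.8643

3.8643


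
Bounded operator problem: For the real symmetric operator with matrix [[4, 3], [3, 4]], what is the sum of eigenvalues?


For a self-adjoint (symmetric) matrix, the eigenvalues are real.
The sum of eigenvalues equals the trace of the matrix.
trace = 4 + 4 = 8

8


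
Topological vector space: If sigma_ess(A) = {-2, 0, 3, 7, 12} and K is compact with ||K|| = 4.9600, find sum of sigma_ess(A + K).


By Weyl's theorem, the essential spectrum is invariant under compact perturbations.
sigma_ess(A + K) = sigma_ess(A) = {-2, 0, 3, 7, 12}
Sum = -2 + 0 + 3 + 7 + 12 = 20

20


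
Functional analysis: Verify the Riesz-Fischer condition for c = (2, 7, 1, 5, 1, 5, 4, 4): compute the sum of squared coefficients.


sum |c_n|^2 = 2^2 + 7^2 + 1^2 + 5^2 + 1^2 + 5^2 + 4^2 + 4^2
= 4 + 49 + 1 + 25 + 1 + 25 + 16 + 16
= 137

137


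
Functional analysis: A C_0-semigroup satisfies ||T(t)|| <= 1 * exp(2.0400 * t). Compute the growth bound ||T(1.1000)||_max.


||T(1.1000)|| <= 1 * exp(2.0400 * 1.1000)
= 1 * exp(2.2440)
= 1 * 9.4310
= 9.4310

9.4310


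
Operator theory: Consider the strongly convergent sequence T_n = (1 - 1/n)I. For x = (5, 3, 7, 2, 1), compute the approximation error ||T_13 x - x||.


T_13 x - x = (1 - 1/13)x - x = -x/13
||x|| = sqrt(88) = 9.3808
||T_13 x - x|| = ||x||/13 = 9.3808/13 = 0.7216

0.7216


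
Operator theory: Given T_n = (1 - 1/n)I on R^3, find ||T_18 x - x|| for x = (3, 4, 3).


T_18 x - x = (1 - 1/18)x - x = -x/18
||x|| = sqrt(34) = 5.8310
||T_18 x - x|| = ||x||/18 = 5.8310/18 = 0.3239

0.3239


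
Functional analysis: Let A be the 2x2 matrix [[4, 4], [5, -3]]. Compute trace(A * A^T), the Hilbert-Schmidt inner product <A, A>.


trace(A * A^T) = sum of squares of all entries
= 4^2 + 4^2 + 5^2 + (-3)^2
= 16 + 16 + 25 + 9
= 66

66


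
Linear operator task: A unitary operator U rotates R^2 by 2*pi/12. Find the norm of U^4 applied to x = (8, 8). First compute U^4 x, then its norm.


U is a rotation by theta = 2*pi/12
U^4 = rotation by 4*theta = 8*pi/12
cos(8*pi/12) = -0.5000, sin(8*pi/12) = 0.8660
U^4 x = (-0.5000 * 8 - 0.8660 * 8, 0.8660 * 8 + -0.5000 * 8)
= (-10.9282, 2.9282)
||U^4 x|| = sqrt((-10.9282)^2 + 2.9282^2) = sqrt(128.0000) = 11.3137

11.3137


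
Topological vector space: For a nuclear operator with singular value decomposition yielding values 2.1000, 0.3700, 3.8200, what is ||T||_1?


The nuclear norm is the sum of all singular values.
||T||_1 = 2.1000 + 0.3700 + 3.8200
= 6.2900

6.2900


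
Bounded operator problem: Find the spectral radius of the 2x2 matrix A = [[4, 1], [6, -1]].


For a 2x2 matrix, eigenvalues satisfy lambda^2 - (trace)*lambda + det = 0
trace = 4 + -1 = 3
det = 4*-1 - 1*6 = -10
discriminant = 3^2 - 4*(-10) = 49
spectral radius = max |eigenvalue| = 5.0000

5.0000


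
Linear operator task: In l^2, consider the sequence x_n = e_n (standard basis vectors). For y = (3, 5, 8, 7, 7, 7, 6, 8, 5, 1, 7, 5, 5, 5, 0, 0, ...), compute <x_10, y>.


x_10 = e_10 is the standard basis vector with 1 in position 10.
<x_10, y> = y_10 = 1
As n -> infinity, <x_n, y> -> 0, confirming weak convergence of (x_n) to 0.

1


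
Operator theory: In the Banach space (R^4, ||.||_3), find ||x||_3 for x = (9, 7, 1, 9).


The l^3 norm = (sum |x_i|^3)^(1/3)
Sum of 3th powers = 729 + 343 + 1 + 729 = 1802
||x||_3 = (1802)^(1/3) = 12.1689

12.1689


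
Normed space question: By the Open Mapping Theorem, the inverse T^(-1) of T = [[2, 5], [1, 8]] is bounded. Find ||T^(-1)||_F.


det(T) = 2*8 - 5*1 = 11
T^(-1) = (1/11) * [[8, -5], [-1, 2]] = [[0.7273, -0.4545], [-0.0909, 0.1818]]
||T^(-1)||_F^2 = 0.7273^2 + (-0.4545)^2 + (-0.0909)^2 + 0.1818^2 = 0.7769
||T^(-1)||_F = sqrt(0.7769) = 0.8814

0.8814


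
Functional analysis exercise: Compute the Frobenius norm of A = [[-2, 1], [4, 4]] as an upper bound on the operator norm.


||A||_F^2 = sum a_ij^2
= (-2)^2 + 1^2 + 4^2 + 4^2
= 4 + 1 + 16 + 16 = 37
||A||_F = sqrt(37) = 6.0828

6.0828


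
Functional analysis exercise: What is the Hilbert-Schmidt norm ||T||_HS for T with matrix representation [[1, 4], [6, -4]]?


The Hilbert-Schmidt norm is sqrt(sum of squares of all entries).
Sum of squares = 1^2 + 4^2 + 6^2 + (-4)^2
= 1 + 16 + 36 + 16 = 69
||T||_HS = sqrt(69) = 8.3066

8.3066


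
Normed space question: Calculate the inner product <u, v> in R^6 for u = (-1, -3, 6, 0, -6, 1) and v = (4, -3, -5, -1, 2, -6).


Computing the standard inner product <u, v> = sum u_i * v_i
= -1*4 + -3*-3 + 6*-5 + 0*-1 + -6*2 + 1*-6
= -4 + 9 + -30 + 0 + -12 + -6
= -43

-43


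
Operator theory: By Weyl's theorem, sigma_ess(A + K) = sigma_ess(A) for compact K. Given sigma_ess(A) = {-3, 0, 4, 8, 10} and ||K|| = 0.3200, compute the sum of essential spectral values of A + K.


By Weyl's theorem, the essential spectrum is invariant under compact perturbations.
sigma_ess(A + K) = sigma_ess(A) = {-3, 0, 4, 8, 10}
Sum = -3 + 0 + 4 + 8 + 10 = 19

19


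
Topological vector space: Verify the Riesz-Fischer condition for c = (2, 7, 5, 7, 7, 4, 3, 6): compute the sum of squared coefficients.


sum |c_n|^2 = 2^2 + 7^2 + 5^2 + 7^2 + 7^2 + 4^2 + 3^2 + 6^2
= 4 + 49 + 25 + 49 + 49 + 16 + 9 + 36
= 237

237


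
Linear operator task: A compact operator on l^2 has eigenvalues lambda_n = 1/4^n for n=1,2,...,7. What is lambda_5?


The eigenvalue formula gives lambda_5 = 1/4^5
= 1/1024
= 9.7656e-04

9.7656e-04


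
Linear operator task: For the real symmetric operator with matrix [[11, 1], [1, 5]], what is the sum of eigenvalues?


For a self-adjoint (symmetric) matrix, the eigenvalues are real.
The sum of eigenvalues equals the trace of the matrix.
trace = 11 + 5 = 16

16


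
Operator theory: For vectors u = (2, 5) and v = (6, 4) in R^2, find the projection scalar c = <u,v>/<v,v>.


Computing <u,v> = 2*6 + 5*4 = 32
Computing <v,v> = 6^2 + 4^2 = 52
Projection coefficient = 32/52 = 0.6154

0.6154


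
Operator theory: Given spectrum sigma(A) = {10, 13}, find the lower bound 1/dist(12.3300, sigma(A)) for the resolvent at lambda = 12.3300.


dist(12.3300, {10, 13}) = min(|12.3300 - 10|, |12.3300 - 13|)
= min(2.3300, 0.6700) = 0.6700
Resolvent bound = 1/0.6700 = 1.4925

1.4925


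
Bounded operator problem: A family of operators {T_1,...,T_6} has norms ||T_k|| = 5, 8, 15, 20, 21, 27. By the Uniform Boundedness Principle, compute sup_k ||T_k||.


By the Uniform Boundedness Principle, the supremum of norms is finite.
sup_k ||T_k|| = max(5, 8, 15, 20, 21, 27) = 27

27


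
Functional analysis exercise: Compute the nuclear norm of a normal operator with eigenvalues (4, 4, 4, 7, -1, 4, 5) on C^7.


For a normal operator, singular values equal |eigenvalues|.
Trace norm = sum |lambda_i| = 4 + 4 + 4 + 7 + 1 + 4 + 5
= 29

29


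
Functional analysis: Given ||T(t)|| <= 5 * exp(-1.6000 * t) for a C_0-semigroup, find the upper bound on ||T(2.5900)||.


||T(2.5900)|| <= 5 * exp(-1.6000 * 2.5900)
= 5 * exp(-4.1440)
= 5 * 0.0159
= 0.0793

0.0793


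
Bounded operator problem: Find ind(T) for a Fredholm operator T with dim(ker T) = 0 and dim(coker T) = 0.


The Fredholm index is defined as ind(T) = dim(ker T) - dim(coker T)
= 0 - 0
= 0

0


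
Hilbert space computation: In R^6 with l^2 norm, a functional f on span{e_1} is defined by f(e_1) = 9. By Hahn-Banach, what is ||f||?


The norm of f is given by ||f|| = sup_{||x||=1} |f(x)|.
On span{e_1}, ||e_1|| = 1, so ||f|| = |f(e_1)| / ||e_1||
= |9| / 1 = 9.0000

9.0000


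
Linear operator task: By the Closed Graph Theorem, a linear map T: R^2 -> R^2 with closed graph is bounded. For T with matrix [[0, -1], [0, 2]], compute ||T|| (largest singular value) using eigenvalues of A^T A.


A^T A = [[0, 0], [0, 5]]
trace(A^T A) = 5, det(A^T A) = 0
discriminant = 5^2 - 4*0 = 25
Largest eigenvalue of A^T A = (trace + sqrt(disc))/2 = 5.0000
||T|| = sqrt(5.0000) = 2.2361

2.2361


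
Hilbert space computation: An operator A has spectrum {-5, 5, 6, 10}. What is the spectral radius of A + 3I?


Spectrum of A + 3I = {-2, 8, 9, 13}
Spectral radius = max |lambda| over the shifted spectrum
= max(2, 8, 9, 13) = 13

13


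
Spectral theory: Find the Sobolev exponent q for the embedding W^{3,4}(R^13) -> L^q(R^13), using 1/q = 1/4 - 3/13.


Using the Sobolev embedding formula: 1/q = 1/p - k/n
1/q = 1/4 - 3/13 = 1/52
q = 1/(1/52) = 52

52.0000


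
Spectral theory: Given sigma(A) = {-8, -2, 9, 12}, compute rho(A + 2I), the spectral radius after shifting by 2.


Spectrum of A + 2I = {-6, 0, 11, 14}
Spectral radius = max |lambda| over the shifted spectrum
= max(6, 0, 11, 14) = 14

14


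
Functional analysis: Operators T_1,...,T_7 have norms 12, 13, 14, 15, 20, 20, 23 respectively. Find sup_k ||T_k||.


By the Uniform Boundedness Principle, the supremum of norms is finite.
sup_k ||T_k|| = max(12, 13, 14, 15, 20, 20, 23) = 23

23


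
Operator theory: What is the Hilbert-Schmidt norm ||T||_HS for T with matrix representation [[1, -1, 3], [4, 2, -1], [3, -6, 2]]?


The Hilbert-Schmidt norm is sqrt(sum of squares of all entries).
Sum of squares = 1^2 + (-1)^2 + 3^2 + 4^2 + 2^2 + (-1)^2 + 3^2 + (-6)^2 + 2^2
= 1 + 1 + 9 + 16 + 4 + 1 + 9 + 36 + 4 = 81
||T||_HS = sqrt(81) = 9.0000

9.0000


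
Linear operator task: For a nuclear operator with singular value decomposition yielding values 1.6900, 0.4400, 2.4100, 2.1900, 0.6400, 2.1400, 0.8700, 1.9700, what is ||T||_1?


The nuclear norm is the sum of all singular values.
||T||_1 = 1.6900 + 0.4400 + 2.4100 + 2.1900 + 0.6400 + 2.1400 + 0.8700 + 1.9700
= 12.3500

12.3500


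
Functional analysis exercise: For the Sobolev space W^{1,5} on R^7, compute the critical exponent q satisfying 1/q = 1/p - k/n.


Using the Sobolev embedding formula: 1/q = 1/p - k/n
1/q = 1/5 - 1/7 = 2/35
q = 1/(2/35) = 35/2 = 17.5000

17.5000


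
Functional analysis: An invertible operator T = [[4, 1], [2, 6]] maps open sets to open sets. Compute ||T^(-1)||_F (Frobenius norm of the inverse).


det(T) = 4*6 - 1*2 = 22
T^(-1) = (1/22) * [[6, -1], [-2, 4]] = [[0.2727, -0.0455], [-0.0909, 0.1818]]
||T^(-1)||_F^2 = 0.2727^2 + (-0.0455)^2 + (-0.0909)^2 + 0.1818^2 = 0.1178
||T^(-1)||_F = sqrt(0.1178) = 0.3432

0.3432


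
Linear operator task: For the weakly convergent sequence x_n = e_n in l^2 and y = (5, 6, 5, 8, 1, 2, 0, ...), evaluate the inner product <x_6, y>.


x_6 = e_6 is the standard basis vector with 1 in position 6.
<x_6, y> = y_6 = 2
As n -> infinity, <x_n, y> -> 0, confirming weak convergence of (x_n) to 0.

2


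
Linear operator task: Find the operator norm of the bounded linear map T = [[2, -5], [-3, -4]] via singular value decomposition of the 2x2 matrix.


A^T A = [[13, 2], [2, 41]]
trace(A^T A) = 54, det(A^T A) = 529
discriminant = 54^2 - 4*529 = 800
Largest eigenvalue of A^T A = (trace + sqrt(disc))/2 = 41.1421
||T|| = sqrt(41.1421) = 6.4142

6.4142


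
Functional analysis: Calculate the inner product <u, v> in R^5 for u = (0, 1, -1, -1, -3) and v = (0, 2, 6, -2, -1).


Computing the standard inner product <u, v> = sum u_i * v_i
= 0*0 + 1*2 + -1*6 + -1*-2 + -3*-1
= 0 + 2 + -6 + 2 + 3
= 1

1


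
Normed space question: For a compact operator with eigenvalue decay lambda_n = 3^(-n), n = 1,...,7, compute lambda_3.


The eigenvalue formula gives lambda_3 = 1/3^3
= 1/27
= 0.0370

0.0370


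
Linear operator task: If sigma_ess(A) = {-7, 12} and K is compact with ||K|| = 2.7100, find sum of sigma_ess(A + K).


By Weyl's theorem, the essential spectrum is invariant under compact perturbations.
sigma_ess(A + K) = sigma_ess(A) = {-7, 12}
Sum = -7 + 12 = 5

5


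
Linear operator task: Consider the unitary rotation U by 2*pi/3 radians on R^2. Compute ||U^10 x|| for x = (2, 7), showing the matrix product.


U is a rotation by theta = 2*pi/3
U^10 = rotation by 10*theta = 20*pi/3 = 2*pi/3 (mod 2*pi)
cos(2*pi/3) = -0.5000, sin(2*pi/3) = 0.8660
U^10 x = (-0.5000 * 2 - 0.8660 * 7, 0.8660 * 2 + -0.5000 * 7)
= (-7.0622, -1.7679)
||U^10 x|| = sqrt((-7.0622)^2 + (-1.7679)^2) = sqrt(53.0000) = 7.2801

7.2801


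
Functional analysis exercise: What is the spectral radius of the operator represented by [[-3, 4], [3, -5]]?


For a 2x2 matrix, eigenvalues satisfy lambda^2 - (trace)*lambda + det = 0
trace = -3 + -5 = -8
det = -3*-5 - 4*3 = 3
discriminant = (-8)^2 - 4*(3) = 52
spectral radius = max |eigenvalue| = 7.6056

7.6056


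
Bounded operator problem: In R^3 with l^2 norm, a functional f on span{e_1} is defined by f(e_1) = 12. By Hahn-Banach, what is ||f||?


The norm of f is given by ||f|| = sup_{||x||=1} |f(x)|.
On span{e_1}, ||e_1|| = 1, so ||f|| = |f(e_1)| / ||e_1||
= |12| / 1 = 12.0000

12.0000


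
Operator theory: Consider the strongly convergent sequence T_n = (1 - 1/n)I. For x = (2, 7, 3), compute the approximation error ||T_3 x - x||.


T_3 x - x = (1 - 1/3)x - x = -x/3
||x|| = sqrt(62) = 7.8740
||T_3 x - x|| = ||x||/3 = 7.8740/3 = 2.6247

2.6247


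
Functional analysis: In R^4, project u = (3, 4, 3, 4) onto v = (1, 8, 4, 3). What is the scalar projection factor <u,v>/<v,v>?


Computing <u,v> = 3*1 + 4*8 + 3*4 + 4*3 = 59
Computing <v,v> = 1^2 + 8^2 + 4^2 + 3^2 = 90
Projection coefficient = 59/90 = 0.6556

0.6556


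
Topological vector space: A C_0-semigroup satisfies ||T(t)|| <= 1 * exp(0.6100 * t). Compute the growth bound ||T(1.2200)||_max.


||T(1.2200)|| <= 1 * exp(0.6100 * 1.2200)
= 1 * exp(0.7442)
= 1 * 2.1048
= 2.1048

2.1048


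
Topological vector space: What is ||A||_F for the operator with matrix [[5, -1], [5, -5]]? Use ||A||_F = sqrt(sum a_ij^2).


||A||_F^2 = sum a_ij^2
= 5^2 + (-1)^2 + 5^2 + (-5)^2
= 25 + 1 + 25 + 25 = 76
||A||_F = sqrt(76) = 8.7178

8.7178


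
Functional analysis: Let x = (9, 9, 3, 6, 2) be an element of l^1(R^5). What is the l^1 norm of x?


The l^1 norm equals the sum of absolute values of all components.
||x||_1 = 9 + 9 + 3 + 6 + 2
= 29

29.0000


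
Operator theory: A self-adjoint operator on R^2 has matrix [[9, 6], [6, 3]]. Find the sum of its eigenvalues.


For a self-adjoint (symmetric) matrix, the eigenvalues are real.
The sum of eigenvalues equals the trace of the matrix.
trace = 9 + 3 = 12

12


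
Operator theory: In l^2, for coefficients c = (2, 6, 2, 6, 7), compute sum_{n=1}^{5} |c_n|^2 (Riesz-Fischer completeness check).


sum |c_n|^2 = 2^2 + 6^2 + 2^2 + 6^2 + 7^2
= 4 + 36 + 4 + 36 + 49
= 129

129


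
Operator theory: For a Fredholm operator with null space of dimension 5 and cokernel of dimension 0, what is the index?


The Fredholm index is defined as ind(T) = dim(ker T) - dim(coker T)
= 5 - 0
= 5

5


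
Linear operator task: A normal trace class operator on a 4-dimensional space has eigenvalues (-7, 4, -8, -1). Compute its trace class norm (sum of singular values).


For a normal operator, singular values equal |eigenvalues|.
Trace norm = sum |lambda_i| = 7 + 4 + 8 + 1
= 20

20


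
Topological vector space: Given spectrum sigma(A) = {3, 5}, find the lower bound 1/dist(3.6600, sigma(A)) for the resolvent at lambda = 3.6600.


dist(3.6600, {3, 5}) = min(|3.6600 - 3|, |3.6600 - 5|)
= min(0.6600, 1.3400) = 0.6600
Resolvent bound = 1/0.6600 = 1.5152

1.5152


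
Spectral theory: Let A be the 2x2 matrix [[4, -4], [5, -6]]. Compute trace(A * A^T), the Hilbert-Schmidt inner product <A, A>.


trace(A * A^T) = sum of squares of all entries
= 4^2 + (-4)^2 + 5^2 + (-6)^2
= 16 + 16 + 25 + 36
= 93

93


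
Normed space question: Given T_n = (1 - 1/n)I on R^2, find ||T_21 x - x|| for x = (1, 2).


T_21 x - x = (1 - 1/21)x - x = -x/21
||x|| = sqrt(5) = 2.2361
||T_21 x - x|| = ||x||/21 = 2.2361/21 = 0.1065

0.1065


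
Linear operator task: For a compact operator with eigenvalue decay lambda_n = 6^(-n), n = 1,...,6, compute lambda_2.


The eigenvalue formula gives lambda_2 = 1/6^2
= 1/36
= 0.0278

0.0278


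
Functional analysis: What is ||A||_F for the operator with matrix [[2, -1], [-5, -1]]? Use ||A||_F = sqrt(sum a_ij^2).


||A||_F^2 = sum a_ij^2
= 2^2 + (-1)^2 + (-5)^2 + (-1)^2
= 4 + 1 + 25 + 1 = 31
||A||_F = sqrt(31) = 5.5678

5.5678


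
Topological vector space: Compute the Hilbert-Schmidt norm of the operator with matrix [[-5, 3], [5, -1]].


The Hilbert-Schmidt norm is sqrt(sum of squares of all entries).
Sum of squares = (-5)^2 + 3^2 + 5^2 + (-1)^2
= 25 + 9 + 25 + 1 = 60
||T||_HS = sqrt(60) = 7.7460

7.7460


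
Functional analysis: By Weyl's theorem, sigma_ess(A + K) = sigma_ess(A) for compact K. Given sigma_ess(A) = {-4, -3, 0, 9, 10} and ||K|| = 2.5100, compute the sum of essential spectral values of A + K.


By Weyl's theorem, the essential spectrum is invariant under compact perturbations.
sigma_ess(A + K) = sigma_ess(A) = {-4, -3, 0, 9, 10}
Sum = -4 + -3 + 0 + 9 + 10 = 12

12


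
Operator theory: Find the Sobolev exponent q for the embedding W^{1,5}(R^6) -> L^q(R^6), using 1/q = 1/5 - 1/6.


Using the Sobolev embedding formula: 1/q = 1/p - k/n
1/q = 1/5 - 1/6 = 1/30
q = 1/(1/30) = 30

30.0000


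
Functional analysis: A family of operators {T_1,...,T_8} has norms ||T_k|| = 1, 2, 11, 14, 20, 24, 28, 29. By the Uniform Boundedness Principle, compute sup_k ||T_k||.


By the Uniform Boundedness Principle, the supremum of norms is finite.
sup_k ||T_k|| = max(1, 2, 11, 14, 20, 24, 28, 29) = 29

29


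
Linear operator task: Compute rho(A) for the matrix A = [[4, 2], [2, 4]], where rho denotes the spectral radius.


For a 2x2 matrix, eigenvalues satisfy lambda^2 - (trace)*lambda + det = 0
trace = 4 + 4 = 8
det = 4*4 - 2*2 = 12
discriminant = 8^2 - 4*(12) = 16
spectral radius = max |eigenvalue| = 6.0000

6.0000


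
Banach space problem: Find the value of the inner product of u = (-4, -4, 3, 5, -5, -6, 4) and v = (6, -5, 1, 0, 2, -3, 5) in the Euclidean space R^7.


Computing the standard inner product <u, v> = sum u_i * v_i
= -4*6 + -4*-5 + 3*1 + 5*0 + -5*2 + -6*-3 + 4*5
= -24 + 20 + 3 + 0 + -10 + 18 + 20
= 27

27


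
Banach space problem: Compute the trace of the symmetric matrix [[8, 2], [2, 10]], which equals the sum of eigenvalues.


For a self-adjoint (symmetric) matrix, the eigenvalues are real.
The sum of eigenvalues equals the trace of the matrix.
trace = 8 + 10 = 18

18


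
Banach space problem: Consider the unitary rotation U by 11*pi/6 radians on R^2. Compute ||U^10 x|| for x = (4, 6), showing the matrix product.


U is a rotation by theta = 11*pi/6
U^10 = rotation by 10*theta = 110*pi/6 = 2*pi/6 (mod 2*pi)
cos(2*pi/6) = 0.5000, sin(2*pi/6) = 0.8660
U^10 x = (0.5000 * 4 - 0.8660 * 6, 0.8660 * 4 + 0.5000 * 6)
= (-3.1962, 6.4641)
||U^10 x|| = sqrt((-3.1962)^2 + 6.4641^2) = sqrt(52.0000) = 7.2111

7.2111


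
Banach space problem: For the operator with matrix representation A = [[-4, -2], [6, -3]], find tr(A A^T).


trace(A * A^T) = sum of squares of all entries
= (-4)^2 + (-2)^2 + 6^2 + (-3)^2
= 16 + 4 + 36 + 9
= 65

65


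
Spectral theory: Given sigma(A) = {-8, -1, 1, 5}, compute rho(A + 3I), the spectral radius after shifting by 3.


Spectrum of A + 3I = {-5, 2, 4, 8}
Spectral radius = max |lambda| over the shifted spectrum
= max(5, 2, 4, 8) = 8

8


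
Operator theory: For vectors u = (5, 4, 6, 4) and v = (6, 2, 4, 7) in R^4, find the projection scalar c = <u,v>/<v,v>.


Computing <u,v> = 5*6 + 4*2 + 6*4 + 4*7 = 90
Computing <v,v> = 6^2 + 2^2 + 4^2 + 7^2 = 105
Projection coefficient = 90/105 = 0.8571

0.8571


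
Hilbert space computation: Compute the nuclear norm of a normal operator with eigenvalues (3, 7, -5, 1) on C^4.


For a normal operator, singular values equal |eigenvalues|.
Trace norm = sum |lambda_i| = 3 + 7 + 5 + 1
= 16

16


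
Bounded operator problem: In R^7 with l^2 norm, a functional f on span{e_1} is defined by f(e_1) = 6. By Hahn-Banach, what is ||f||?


The norm of f is given by ||f|| = sup_{||x||=1} |f(x)|.
On span{e_1}, ||e_1|| = 1, so ||f|| = |f(e_1)| / ||e_1||
= |6| / 1 = 6.0000

6.0000


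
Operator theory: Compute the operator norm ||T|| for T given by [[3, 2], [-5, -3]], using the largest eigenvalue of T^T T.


A^T A = [[34, 21], [21, 13]]
trace(A^T A) = 47, det(A^T A) = 1
discriminant = 47^2 - 4*1 = 2205
Largest eigenvalue of A^T A = (trace + sqrt(disc))/2 = 46.9787
||T|| = sqrt(46.9787) = 6.8541

6.8541


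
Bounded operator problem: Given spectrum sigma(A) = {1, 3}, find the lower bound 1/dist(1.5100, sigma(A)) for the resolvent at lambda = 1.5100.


dist(1.5100, {1, 3}) = min(|1.5100 - 1|, |1.5100 - 3|)
= min(0.5100, 1.4900) = 0.5100
Resolvent bound = 1/0.5100 = 1.9608

1.9608


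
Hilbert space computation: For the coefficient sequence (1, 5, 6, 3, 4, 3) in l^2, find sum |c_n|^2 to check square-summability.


sum |c_n|^2 = 1^2 + 5^2 + 6^2 + 3^2 + 4^2 + 3^2
= 1 + 25 + 36 + 9 + 16 + 9
= 96

96


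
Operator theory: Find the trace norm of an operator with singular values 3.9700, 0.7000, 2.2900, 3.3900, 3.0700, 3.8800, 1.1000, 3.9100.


The nuclear norm is the sum of all singular values.
||T||_1 = 3.9700 + 0.7000 + 2.2900 + 3.3900 + 3.0700 + 3.8800 + 1.1000 + 3.9100
= 22.3100

22.3100


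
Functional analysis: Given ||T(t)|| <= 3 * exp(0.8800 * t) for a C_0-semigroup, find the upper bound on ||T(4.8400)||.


||T(4.8400)|| <= 3 * exp(0.8800 * 4.8400)
= 3 * exp(4.2592)
= 3 * 70.7534
= 212.2601

212.2601


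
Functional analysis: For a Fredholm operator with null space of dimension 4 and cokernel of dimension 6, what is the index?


The Fredholm index is defined as ind(T) = dim(ker T) - dim(coker T)
= 4 - 6
= -2

-2


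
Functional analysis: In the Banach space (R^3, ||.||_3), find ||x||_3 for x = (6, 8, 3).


The l^3 norm = (sum |x_i|^3)^(1/3)
Sum of 3th powers = 216 + 512 + 27 = 755
||x||_3 = (755)^(1/3) = 9.1057

9.1057


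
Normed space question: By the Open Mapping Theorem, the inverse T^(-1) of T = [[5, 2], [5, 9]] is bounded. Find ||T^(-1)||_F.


det(T) = 5*9 - 2*5 = 35
T^(-1) = (1/35) * [[9, -2], [-5, 5]] = [[0.2571, -0.0571], [-0.1429, 0.1429]]
||T^(-1)||_F^2 = 0.2571^2 + (-0.0571)^2 + (-0.1429)^2 + 0.1429^2 = 0.1102
||T^(-1)||_F = sqrt(0.1102) = 0.3320

0.3320


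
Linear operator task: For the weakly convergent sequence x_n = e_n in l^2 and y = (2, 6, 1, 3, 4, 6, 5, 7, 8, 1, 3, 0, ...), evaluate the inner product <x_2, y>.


x_2 = e_2 is the standard basis vector with 1 in position 2.
<x_2, y> = y_2 = 6
As n -> infinity, <x_n, y> -> 0, confirming weak convergence of (x_n) to 0.

6


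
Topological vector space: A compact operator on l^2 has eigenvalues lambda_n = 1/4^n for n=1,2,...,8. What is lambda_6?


The eigenvalue formula gives lambda_6 = 1/4^6
= 1/4096
= 2.4414e-04

2.4414e-04


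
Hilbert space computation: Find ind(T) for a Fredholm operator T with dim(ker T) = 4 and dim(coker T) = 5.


The Fredholm index is defined as ind(T) = dim(ker T) - dim(coker T)
= 4 - 5
= -1

-1


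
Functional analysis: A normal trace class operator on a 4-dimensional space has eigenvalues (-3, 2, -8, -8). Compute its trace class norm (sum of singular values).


For a normal operator, singular values equal |eigenvalues|.
Trace norm = sum |lambda_i| = 3 + 2 + 8 + 8
= 21

21


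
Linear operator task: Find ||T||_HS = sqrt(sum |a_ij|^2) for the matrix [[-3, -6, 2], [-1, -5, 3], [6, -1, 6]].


The Hilbert-Schmidt norm is sqrt(sum of squares of all entries).
Sum of squares = (-3)^2 + (-6)^2 + 2^2 + (-1)^2 + (-5)^2 + 3^2 + 6^2 + (-1)^2 + 6^2
= 9 + 36 + 4 + 1 + 25 + 9 + 36 + 1 + 36 = 157
||T||_HS = sqrt(157) = 12.5300

12.5300


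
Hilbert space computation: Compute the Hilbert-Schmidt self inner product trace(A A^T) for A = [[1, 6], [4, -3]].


trace(A * A^T) = sum of squares of all entries
= 1^2 + 6^2 + 4^2 + (-3)^2
= 1 + 36 + 16 + 9
= 62

62


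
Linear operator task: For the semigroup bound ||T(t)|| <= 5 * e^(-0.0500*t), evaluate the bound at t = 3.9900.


||T(3.9900)|| <= 5 * exp(-0.0500 * 3.9900)
= 5 * exp(-0.1995)
= 5 * 0.8191
= 4.0957

4.0957


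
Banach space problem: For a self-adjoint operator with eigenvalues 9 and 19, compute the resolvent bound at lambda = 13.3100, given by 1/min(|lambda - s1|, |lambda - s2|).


dist(13.3100, {9, 19}) = min(|13.3100 - 9|, |13.3100 - 19|)
= min(4.3100, 5.6900) = 4.3100
Resolvent bound = 1/4.3100 = 0.2320

0.2320


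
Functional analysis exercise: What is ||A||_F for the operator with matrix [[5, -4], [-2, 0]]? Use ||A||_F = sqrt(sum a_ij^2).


||A||_F^2 = sum a_ij^2
= 5^2 + (-4)^2 + (-2)^2 + 0^2
= 25 + 16 + 4 + 0 = 45
||A||_F = sqrt(45) = 6.7082

6.7082


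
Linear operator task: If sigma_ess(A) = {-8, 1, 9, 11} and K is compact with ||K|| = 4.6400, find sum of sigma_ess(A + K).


By Weyl's theorem, the essential spectrum is invariant under compact perturbations.
sigma_ess(A + K) = sigma_ess(A) = {-8, 1, 9, 11}
Sum = -8 + 1 + 9 + 11 = 13

13


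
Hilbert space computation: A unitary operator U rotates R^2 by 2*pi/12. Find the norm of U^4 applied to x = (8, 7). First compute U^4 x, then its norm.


U is a rotation by theta = 2*pi/12
U^4 = rotation by 4*theta = 8*pi/12
cos(8*pi/12) = -0.5000, sin(8*pi/12) = 0.8660
U^4 x = (-0.5000 * 8 - 0.8660 * 7, 0.8660 * 8 + -0.5000 * 7)
= (-10.0622, 3.4282)
||U^4 x|| = sqrt((-10.0622)^2 + 3.4282^2) = sqrt(113.0000) = 10.6301

10.6301


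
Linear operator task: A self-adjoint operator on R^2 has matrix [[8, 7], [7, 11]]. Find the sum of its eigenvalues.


For a self-adjoint (symmetric) matrix, the eigenvalues are real.
The sum of eigenvalues equals the trace of the matrix.
trace = 8 + 11 = 19

19


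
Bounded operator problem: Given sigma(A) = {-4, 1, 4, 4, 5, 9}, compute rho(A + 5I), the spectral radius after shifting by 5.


Spectrum of A + 5I = {1, 6, 9, 9, 10, 14}
Spectral radius = max |lambda| over the shifted spectrum
= max(1, 6, 9, 9, 10, 14) = 14

14


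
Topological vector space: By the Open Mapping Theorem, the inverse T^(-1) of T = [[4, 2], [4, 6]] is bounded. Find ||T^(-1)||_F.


det(T) = 4*6 - 2*4 = 16
T^(-1) = (1/16) * [[6, -2], [-4, 4]] = [[0.3750, -0.1250], [-0.2500, 0.2500]]
||T^(-1)||_F^2 = 0.3750^2 + (-0.1250)^2 + (-0.2500)^2 + 0.2500^2 = 0.2812
||T^(-1)||_F = sqrt(0.2812) = 0.5303

0.5303
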